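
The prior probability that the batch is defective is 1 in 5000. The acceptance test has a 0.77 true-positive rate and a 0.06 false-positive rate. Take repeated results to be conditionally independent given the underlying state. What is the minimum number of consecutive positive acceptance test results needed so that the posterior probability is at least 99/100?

6

Prior odds: 0.0002 ÷ 0.9998 = 1/4999.
Likelihood ratio of a positive result = 0.77/0.06 = 77/6.
Target odds: 0.99 ÷ 0.01 = 99.
Need (1/4999) × (77/6)ⁿ ≥ 99, i.e. (77/6)ⁿ ≥ 494901.
(77/6)⁵ ≈348095 falls short of 494901 but (77/6)⁶ ≈4.46721e+06 reaches it, so n = 6.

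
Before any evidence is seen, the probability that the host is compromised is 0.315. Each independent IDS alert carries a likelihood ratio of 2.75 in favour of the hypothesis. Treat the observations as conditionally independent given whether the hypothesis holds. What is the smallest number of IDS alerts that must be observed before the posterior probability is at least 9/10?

Prior odds = 0.315/0.685 = 63/137.
Likelihood ratio per IDS alert = 2.75.
Target posterior odds = 0.9/0.1 = 9.
Require 2.75ⁿ ≥ 9 ÷ (63/137) = 137/7.
2.75² = 7.5625 falls short of 137/7 but 2.75³ = 20.796875 reaches it, so n = 3.

3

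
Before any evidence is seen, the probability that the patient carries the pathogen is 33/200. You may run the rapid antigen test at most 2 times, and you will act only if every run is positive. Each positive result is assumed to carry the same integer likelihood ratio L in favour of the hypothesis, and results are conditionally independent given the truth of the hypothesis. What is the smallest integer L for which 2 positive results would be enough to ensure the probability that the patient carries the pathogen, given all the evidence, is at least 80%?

5

Prior odds = 0.165/0.835 = 33/167.
Target odds = 0.8/0.2 = 4.
Need L² ≥ 4 ÷ (33/167) = 668/33.
4² = 16 < 668/33 ≤ 25 = 5², so L = 5.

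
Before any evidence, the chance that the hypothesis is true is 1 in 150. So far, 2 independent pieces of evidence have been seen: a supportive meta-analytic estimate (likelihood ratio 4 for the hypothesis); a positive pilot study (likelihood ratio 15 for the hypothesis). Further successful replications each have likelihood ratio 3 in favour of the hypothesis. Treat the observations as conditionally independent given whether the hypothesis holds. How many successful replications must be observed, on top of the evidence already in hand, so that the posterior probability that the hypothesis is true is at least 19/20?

4

Prior odds = (1/150)/(149/150) = 1/149.
Combined Bayes factor of the evidence already in hand = 4 × 15 = 60.
Odds after that evidence = (1/149) × 60 = 60/149.
Target odds = 0.95/0.05 = 19.
Need 3ⁿ ≥ 19 ÷ (60/149) = 2831/60.
3³ = 27 falls short of 2831/60 but 3⁴ = 81 reaches it, so n = 4.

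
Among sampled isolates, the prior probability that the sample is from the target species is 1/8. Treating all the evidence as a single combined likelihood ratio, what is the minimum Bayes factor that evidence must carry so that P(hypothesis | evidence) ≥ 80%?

28

Prior odds = 0.125/0.875 = 1/7.
Target odds = 0.8/0.2 = 4.
Required Bayes factor = 4 ÷ (1/7) = 28.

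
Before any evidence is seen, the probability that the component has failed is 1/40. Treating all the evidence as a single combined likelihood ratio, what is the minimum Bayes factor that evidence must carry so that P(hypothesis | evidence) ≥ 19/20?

741

Prior odds = 0.025/0.975 = 1/39.
Target odds = 0.95/0.05 = 19.
Required Bayes factor = 19 ÷ (1/39) = 741.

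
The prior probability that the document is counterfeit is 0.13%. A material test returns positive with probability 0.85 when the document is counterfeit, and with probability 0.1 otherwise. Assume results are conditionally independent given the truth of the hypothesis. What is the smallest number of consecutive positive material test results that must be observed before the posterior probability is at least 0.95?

5

Prior odds = 0.0013/0.9987 = 13/9987.
Likelihood ratio of a positive result = 0.85/0.1 = 8.5.
Target posterior odds = 0.95/0.05 = 19.
Need (13/9987) × 8.5ⁿ ≥ 19, i.e. 8.5ⁿ ≥ 189753/13.
8.5⁴ = 5220.0625 falls short of 189753/13 but 8.5⁵ = 44370.53125 reaches it, so n = 5.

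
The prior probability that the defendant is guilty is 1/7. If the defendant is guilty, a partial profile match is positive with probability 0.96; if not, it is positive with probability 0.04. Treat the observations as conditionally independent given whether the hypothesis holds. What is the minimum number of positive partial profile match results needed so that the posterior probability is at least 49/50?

Prior odds: (1/7) ÷ (6/7) = 1/6.
Likelihood ratio of a positive = 0.96/0.04 = 24.
Target odds: 0.98 ÷ 0.02 = 49.
Require 24ⁿ ≥ 49 ÷ (1/6) = 294.
24¹ = 24 falls short of 294 but 24² = 576 reaches it, so n = 2.

2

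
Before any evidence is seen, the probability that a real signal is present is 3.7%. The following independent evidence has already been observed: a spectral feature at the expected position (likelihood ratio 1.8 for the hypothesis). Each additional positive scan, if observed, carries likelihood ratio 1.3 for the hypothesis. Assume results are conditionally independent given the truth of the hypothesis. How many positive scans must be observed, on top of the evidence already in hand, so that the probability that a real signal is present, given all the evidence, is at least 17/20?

Prior odds = 0.037/0.963 = 37/963.
Bayes factor of the evidence already in hand = 1.8.
Odds after that evidence = (37/963) × 1.8 = 37/535.
Target odds = 0.85/0.15 = 17/3.
Need 1.3ⁿ ≥ 17/3 ÷ (37/535) = 9095/111.
1.3¹⁶ ≈66.5417 falls short of 9095/111 but 1.3¹⁷ ≈86.5042 reaches it, so n = 17.

17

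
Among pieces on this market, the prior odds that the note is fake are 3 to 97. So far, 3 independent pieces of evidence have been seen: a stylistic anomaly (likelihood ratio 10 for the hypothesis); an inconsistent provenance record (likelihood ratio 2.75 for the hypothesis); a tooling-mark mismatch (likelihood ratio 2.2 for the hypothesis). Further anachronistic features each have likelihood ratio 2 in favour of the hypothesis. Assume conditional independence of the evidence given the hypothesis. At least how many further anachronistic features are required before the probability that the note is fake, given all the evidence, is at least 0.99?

6

Prior odds = 3/97.
Combined Bayes factor of the evidence already in hand = 10 × 2.75 × 2.2 = 60.5.
Odds after that evidence = (3/97) × 60.5 = 363/194.
Target odds = 0.99/0.01 = 99.
Need 2ⁿ ≥ 99 ÷ (363/194) = 582/11.
2⁵ = 32 falls short of 582/11 but 2⁶ = 64 reaches it, so n = 6.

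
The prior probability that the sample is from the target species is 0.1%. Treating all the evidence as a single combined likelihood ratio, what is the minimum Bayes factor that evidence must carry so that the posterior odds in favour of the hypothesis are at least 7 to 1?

6993

Prior odds = 0.001/0.999 = 1/999.
Target odds = 7.
Required Bayes factor = 7 ÷ (1/999) = 6993.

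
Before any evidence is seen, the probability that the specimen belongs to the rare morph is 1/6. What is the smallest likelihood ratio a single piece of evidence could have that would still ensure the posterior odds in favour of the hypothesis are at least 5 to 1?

25

Prior odds = (1/6)/(5/6) = 0.2.
Target odds = 5.
Required Bayes factor = 5 ÷ 0.2 = 25.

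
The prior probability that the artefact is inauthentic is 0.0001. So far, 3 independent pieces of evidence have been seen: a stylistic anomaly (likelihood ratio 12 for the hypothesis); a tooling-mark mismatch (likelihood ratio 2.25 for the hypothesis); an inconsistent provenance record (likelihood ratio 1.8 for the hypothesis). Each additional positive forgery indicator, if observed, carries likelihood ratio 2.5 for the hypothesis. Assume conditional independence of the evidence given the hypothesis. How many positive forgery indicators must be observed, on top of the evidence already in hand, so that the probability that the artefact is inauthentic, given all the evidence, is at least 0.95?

10

Prior odds = 0.0001/0.9999 = 1/9999.
Combined Bayes factor of the evidence already in hand = 12 × 2.25 × 1.8 = 48.6.
Odds after that evidence = (1/9999) × 48.6 = 27/5555.
Target odds = 0.95/0.05 = 19.
Need 2.5ⁿ ≥ 19 ÷ (27/5555) = 105545/27.
2.5⁹ = 1953125/512 falls short of 105545/27 but 2.5¹⁰ = 9765625/1024 reaches it, so n = 10.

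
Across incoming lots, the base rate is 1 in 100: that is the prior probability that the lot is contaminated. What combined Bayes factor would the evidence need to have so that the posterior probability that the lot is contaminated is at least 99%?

9801

Prior odds = 0.01/0.99 = 1/99.
Target odds = 0.99/0.01 = 99.
Required Bayes factor = 99 ÷ (1/99) = 9801.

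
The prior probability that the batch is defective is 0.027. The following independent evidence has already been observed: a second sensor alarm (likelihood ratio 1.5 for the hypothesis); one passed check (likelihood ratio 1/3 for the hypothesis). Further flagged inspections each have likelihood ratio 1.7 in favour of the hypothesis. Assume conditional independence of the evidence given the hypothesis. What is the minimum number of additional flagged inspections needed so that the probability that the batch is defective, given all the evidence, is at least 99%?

Prior odds = 0.027/0.973 = 27/973.
Combined Bayes factor of the evidence already in hand = 1.5 × (1/3) = 0.5.
Odds after that evidence = (27/973) × 0.5 = 27/1946.
Target odds = 0.99/0.01 = 99.
Need 1.7ⁿ ≥ 99 ÷ (27/1946) = 21406/3.
1.7¹⁶ ≈4866.12 falls short of 21406/3 but 1.7¹⁷ ≈8272.4 reaches it, so n = 17.

17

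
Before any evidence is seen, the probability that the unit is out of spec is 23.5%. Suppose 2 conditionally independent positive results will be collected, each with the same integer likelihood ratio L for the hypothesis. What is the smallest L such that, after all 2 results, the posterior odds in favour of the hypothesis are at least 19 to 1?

Prior odds = 0.235/0.765 = 47/153.
Target odds = 19.
Need L² ≥ 19 ÷ (47/153) = 2907/47.
7² = 49 < 2907/47 ≤ 64 = 8², so L = 8.

8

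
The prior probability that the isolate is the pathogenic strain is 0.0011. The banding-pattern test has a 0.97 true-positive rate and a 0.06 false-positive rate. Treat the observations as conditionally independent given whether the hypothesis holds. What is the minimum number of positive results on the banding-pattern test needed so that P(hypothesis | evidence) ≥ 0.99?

5

Prior odds = 0.0011/0.9989 = 11/9989.
Likelihood ratio of a positive result = 0.97/0.06 = 97/6.
Target posterior odds = 0.99/0.01 = 99.
Need (11/9989) × (97/6)ⁿ ≥ 99, i.e. (97/6)ⁿ ≥ 89901.
(97/6)⁴ = 88529281/1296 falls short of 89901 but (97/6)⁵ ≈1.10434e+06 reaches it, so n = 5.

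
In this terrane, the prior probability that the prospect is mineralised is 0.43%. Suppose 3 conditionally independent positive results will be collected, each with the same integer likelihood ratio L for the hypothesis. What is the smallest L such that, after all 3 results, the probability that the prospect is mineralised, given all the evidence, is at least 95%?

17

Prior odds = 0.0043/0.9957 = 43/9957.
Target odds = 0.95/0.05 = 19.
Need L³ ≥ 19 ÷ (43/9957) = 189183/43.
16³ = 4096 < 189183/43 ≤ 4913 = 17³, so L = 17.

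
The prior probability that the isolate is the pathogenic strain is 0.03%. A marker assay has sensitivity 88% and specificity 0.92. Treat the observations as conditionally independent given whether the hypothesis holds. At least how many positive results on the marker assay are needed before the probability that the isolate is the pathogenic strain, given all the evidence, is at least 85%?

Prior odds = 0.0003/0.9997 = 3/9997.
False-positive rate = 1 − 0.92 = 0.08; likelihood ratio of a positive = 0.88/0.08 = 11.
Target posterior odds = 0.85/0.15 = 17/3.
Need (3/9997) × 11ⁿ ≥ 17/3, i.e. 11ⁿ ≥ 169949/9.
11⁴ = 14641 falls short of 169949/9 but 11⁵ = 161051 reaches it, so n = 5.

5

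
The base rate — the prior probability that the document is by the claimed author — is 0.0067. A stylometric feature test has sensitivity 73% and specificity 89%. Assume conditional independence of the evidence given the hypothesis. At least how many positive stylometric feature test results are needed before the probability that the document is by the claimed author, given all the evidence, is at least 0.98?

5

Prior odds: 0.0067 ÷ 0.9933 = 67/9933.
False-positive rate = 1 − 0.89 = 0.11; likelihood ratio of a positive = 0.73/0.11 = 73/11.
Target posterior odds = 0.98/0.02 = 49.
Need (67/9933) × (73/11)ⁿ ≥ 49, i.e. (73/11)ⁿ ≥ 486717/67.
(73/11)⁴ = 28398241/14641 falls short of 486717/67 but (73/11)⁵ ≈12872.1 reaches it, so n = 5.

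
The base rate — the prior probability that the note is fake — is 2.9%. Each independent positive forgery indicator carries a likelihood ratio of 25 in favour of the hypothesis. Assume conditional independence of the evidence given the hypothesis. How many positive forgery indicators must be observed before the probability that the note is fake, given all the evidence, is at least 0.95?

3

Prior odds: 0.029 ÷ 0.971 = 29/971.
Likelihood ratio per positive forgery indicator = 25.
Target posterior odds = 0.95/0.05 = 19.
Require 25ⁿ ≥ 19 ÷ (29/971) = 18449/29.
25² = 625 falls short of 18449/29 but 25³ = 15625 reaches it, so n = 3.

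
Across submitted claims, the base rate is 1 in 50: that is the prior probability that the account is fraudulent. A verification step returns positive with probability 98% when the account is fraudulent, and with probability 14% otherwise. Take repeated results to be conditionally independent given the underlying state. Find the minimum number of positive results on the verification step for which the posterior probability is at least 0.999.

6

Prior odds: 0.02 ÷ 0.98 = 1/49.
Likelihood ratio of a positive result = 0.98/0.14 = 7.
Target posterior odds = 0.999/0.001 = 999.
Need (1/49) × 7ⁿ ≥ 999, i.e. 7ⁿ ≥ 48951.
7⁵ = 16807 falls short of 48951 but 7⁶ = 117649 reaches it, so n = 6.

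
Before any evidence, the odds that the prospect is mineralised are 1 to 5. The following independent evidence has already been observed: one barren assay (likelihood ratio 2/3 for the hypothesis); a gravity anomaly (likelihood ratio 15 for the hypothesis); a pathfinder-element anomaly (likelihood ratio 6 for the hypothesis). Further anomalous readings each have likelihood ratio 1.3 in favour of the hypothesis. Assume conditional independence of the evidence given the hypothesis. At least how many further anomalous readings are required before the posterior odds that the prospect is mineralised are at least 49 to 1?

Prior odds = 0.2.
Combined Bayes factor of the evidence already in hand = (2/3) × 15 × 6 = 60.
Odds after that evidence = 0.2 × 60 = 12.
Target odds = 49.
Need 1.3ⁿ ≥ 49 ÷ 12 = 49/12.
1.3⁵ = 371293/100000 falls short of 49/12 but 1.3⁶ = 4826809/1000000 reaches it, so n = 6.

6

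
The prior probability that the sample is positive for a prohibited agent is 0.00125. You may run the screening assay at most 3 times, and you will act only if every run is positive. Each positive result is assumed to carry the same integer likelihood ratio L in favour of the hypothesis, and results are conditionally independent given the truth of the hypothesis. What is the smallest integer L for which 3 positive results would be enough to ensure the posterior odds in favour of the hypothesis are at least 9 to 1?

20

Prior odds = 0.00125/0.99875 = 1/799.
Target odds = 9.
Need L³ ≥ 9 ÷ (1/799) = 7191.
19³ = 6859 < 7191 ≤ 8000 = 20³, so L = 20.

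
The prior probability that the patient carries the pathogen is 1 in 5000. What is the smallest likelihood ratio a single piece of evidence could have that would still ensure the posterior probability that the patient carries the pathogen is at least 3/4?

Prior odds = 0.0002/0.9998 = 1/4999.
Target odds = 0.75/0.25 = 3.
Required Bayes factor = 3 ÷ (1/4999) = 14997.

14997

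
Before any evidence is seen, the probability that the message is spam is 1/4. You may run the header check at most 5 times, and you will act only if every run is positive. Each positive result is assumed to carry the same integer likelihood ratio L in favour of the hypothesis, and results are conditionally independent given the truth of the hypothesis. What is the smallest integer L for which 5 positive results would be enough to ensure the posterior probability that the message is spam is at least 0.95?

Prior odds = 0.25/0.75 = 1/3.
Target odds = 0.95/0.05 = 19.
Need L⁵ ≥ 19 ÷ (1/3) = 57.
2⁵ = 32 < 57 ≤ 243 = 3⁵, so L = 3.

3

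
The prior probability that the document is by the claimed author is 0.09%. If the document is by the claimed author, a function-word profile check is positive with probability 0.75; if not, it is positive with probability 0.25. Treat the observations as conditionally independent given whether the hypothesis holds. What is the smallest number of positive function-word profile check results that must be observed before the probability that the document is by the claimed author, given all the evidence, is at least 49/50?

10

Prior odds = 0.0009/0.9991 = 9/9991.
Likelihood ratio of a positive = 0.75/0.25 = 3.
Target odds: 0.98 ÷ 0.02 = 49.
Need (9/9991) × 3ⁿ ≥ 49, i.e. 3ⁿ ≥ 489559/9.
3⁹ = 19683 falls short of 489559/9 but 3¹⁰ = 59049 reaches it, so n = 10.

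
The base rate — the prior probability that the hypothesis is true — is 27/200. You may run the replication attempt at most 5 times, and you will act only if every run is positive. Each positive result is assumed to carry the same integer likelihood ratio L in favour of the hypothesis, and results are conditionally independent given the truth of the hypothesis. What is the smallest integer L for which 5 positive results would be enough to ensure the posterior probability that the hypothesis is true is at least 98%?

4

Prior odds = 0.135/0.865 = 27/173.
Target odds = 0.98/0.02 = 49.
Need L⁵ ≥ 49 ÷ (27/173) = 8477/27.
3⁵ = 243 < 8477/27 ≤ 1024 = 4⁵, so L = 4.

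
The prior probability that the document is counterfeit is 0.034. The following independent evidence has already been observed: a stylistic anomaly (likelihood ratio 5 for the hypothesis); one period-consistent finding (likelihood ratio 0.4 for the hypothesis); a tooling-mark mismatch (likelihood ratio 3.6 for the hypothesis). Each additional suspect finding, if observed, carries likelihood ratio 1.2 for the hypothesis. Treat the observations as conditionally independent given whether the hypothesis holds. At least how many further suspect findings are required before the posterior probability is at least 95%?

24

Prior odds = 0.034/0.966 = 17/483.
Combined Bayes factor of the evidence already in hand = 5 × 0.4 × 3.6 = 7.2.
Odds after that evidence = (17/483) × 7.2 = 204/805.
Target odds = 0.95/0.05 = 19.
Need 1.2ⁿ ≥ 19 ÷ (204/805) = 15295/204.
1.2²³ ≈66.2474 falls short of 15295/204 but 1.2²⁴ ≈79.4968 reaches it, so n = 24.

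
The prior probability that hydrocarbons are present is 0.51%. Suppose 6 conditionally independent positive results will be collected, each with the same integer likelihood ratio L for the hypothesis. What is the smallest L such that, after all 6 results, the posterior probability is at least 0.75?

3

Prior odds = 0.0051/0.9949 = 51/9949.
Target odds = 0.75/0.25 = 3.
Need L⁶ ≥ 3 ÷ (51/9949) = 9949/17.
2⁶ = 64 < 9949/17 ≤ 729 = 3⁶, so L = 3.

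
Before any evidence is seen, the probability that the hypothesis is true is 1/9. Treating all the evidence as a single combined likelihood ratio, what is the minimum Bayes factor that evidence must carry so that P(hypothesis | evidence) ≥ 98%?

Prior odds = (1/9)/(8/9) = 0.125.
Target odds = 0.98/0.02 = 49.
Required Bayes factor = 49 ÷ 0.125 = 392.

392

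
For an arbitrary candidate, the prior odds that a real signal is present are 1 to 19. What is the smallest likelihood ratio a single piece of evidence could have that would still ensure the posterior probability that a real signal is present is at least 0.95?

Prior odds = 1/19.
Target odds = 0.95/0.05 = 19.
Required Bayes factor = 19 ÷ (1/19) = 361.

361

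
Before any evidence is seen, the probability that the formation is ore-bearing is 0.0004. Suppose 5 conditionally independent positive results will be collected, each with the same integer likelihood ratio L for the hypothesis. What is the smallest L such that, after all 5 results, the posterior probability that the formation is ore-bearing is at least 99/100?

12

Prior odds = 0.0004/0.9996 = 1/2499.
Target odds = 0.99/0.01 = 99.
Need L⁵ ≥ 99 ÷ (1/2499) = 247401.
11⁵ = 161051 < 247401 ≤ 248832 = 12⁵, so L = 12.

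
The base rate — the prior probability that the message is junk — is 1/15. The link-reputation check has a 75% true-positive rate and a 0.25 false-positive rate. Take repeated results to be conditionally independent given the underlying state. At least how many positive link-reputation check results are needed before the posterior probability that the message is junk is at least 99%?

7

Prior odds = (1/15)/(14/15) = 1/14.
Likelihood ratio of a positive result = 0.75/0.25 = 3.
Target posterior odds = 0.99/0.01 = 99.
Need (1/14) × 3ⁿ ≥ 99, i.e. 3ⁿ ≥ 1386.
3⁶ = 729 falls short of 1386 but 3⁷ = 2187 reaches it, so n = 7.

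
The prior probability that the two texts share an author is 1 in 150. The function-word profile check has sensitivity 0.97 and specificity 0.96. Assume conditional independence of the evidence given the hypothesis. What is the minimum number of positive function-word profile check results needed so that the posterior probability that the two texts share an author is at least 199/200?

4

Prior odds: (1/150) ÷ (149/150) = 1/149.
False-positive rate = 1 − 0.96 = 0.04; likelihood ratio of a positive = 0.97/0.04 = 24.25.
Target posterior odds = 0.995/0.005 = 199.
Require 24.25ⁿ ≥ 199 ÷ (1/149) = 29651.
24.25³ = 912673/64 falls short of 29651 but 24.25⁴ = 88529281/256 reaches it, so n = 4.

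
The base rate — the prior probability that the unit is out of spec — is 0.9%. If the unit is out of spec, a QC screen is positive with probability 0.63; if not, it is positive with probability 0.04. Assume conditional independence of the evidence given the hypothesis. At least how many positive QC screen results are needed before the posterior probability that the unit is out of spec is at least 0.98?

Prior odds: 0.009 ÷ 0.991 = 9/991.
Likelihood ratio of a positive = 0.63/0.04 = 15.75.
Target odds: 0.98 ÷ 0.02 = 49.
Need (9/991) × 15.75ⁿ ≥ 49, i.e. 15.75ⁿ ≥ 48559/9.
15.75³ = 3906.984375 falls short of 48559/9 but 15.75⁴ = 15752961/256 reaches it, so n = 4.

4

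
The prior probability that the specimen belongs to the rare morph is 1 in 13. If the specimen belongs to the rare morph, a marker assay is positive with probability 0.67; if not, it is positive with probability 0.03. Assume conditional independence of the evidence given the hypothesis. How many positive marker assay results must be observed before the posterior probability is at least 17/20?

Prior odds: (1/13) ÷ (12/13) = 1/12.
Likelihood ratio of a positive = 0.67/0.03 = 67/3.
Target odds: 0.85 ÷ 0.15 = 17/3.
Require (67/3)ⁿ ≥ 17/3 ÷ (1/12) = 68.
(67/3)¹ = 67/3 falls short of 68 but (67/3)² = 4489/9 reaches it, so n = 2.

2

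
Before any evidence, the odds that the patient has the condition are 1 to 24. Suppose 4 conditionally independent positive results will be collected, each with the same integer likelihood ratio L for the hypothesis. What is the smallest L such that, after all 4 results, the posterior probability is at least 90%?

4

Prior odds = 1/24.
Target odds = 0.9/0.1 = 9.
Need L⁴ ≥ 9 ÷ (1/24) = 216.
3⁴ = 81 < 216 ≤ 256 = 4⁴, so L = 4.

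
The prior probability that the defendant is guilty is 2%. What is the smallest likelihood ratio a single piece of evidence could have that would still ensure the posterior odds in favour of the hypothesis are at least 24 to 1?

Prior odds = 0.02/0.98 = 1/49.
Target odds = 24.
Required Bayes factor = 24 ÷ (1/49) = 1176.

1176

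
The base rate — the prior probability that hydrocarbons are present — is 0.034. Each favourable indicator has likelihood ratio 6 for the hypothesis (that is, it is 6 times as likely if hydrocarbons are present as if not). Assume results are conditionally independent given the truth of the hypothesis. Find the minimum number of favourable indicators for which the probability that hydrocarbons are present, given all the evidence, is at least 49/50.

Prior odds = 0.034/0.966 = 17/483.
Likelihood ratio per favourable indicator = 6.
Target posterior odds = 0.98/0.02 = 49.
Need (17/483) × 6ⁿ ≥ 49, i.e. 6ⁿ ≥ 23667/17.
6⁴ = 1296 falls short of 23667/17 but 6⁵ = 7776 reaches it, so n = 5.

5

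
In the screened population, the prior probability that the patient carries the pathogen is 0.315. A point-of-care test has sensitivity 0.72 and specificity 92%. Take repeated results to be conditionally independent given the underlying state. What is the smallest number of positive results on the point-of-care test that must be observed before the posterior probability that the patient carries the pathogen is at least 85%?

Prior odds: 0.315 ÷ 0.685 = 63/137.
False-positive rate = 1 − 0.92 = 0.08; likelihood ratio of a positive = 0.72/0.08 = 9.
Target posterior odds = 0.85/0.15 = 17/3.
Need (63/137) × 9ⁿ ≥ 17/3, i.e. 9ⁿ ≥ 2329/189.
9¹ = 9 falls short of 2329/189 but 9² = 81 reaches it, so n = 2.

2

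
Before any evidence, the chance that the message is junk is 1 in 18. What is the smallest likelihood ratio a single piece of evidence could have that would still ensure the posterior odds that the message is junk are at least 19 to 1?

323

Prior odds = (1/18)/(17/18) = 1/17.
Target odds = 19.
Required Bayes factor = 19 ÷ (1/17) = 323.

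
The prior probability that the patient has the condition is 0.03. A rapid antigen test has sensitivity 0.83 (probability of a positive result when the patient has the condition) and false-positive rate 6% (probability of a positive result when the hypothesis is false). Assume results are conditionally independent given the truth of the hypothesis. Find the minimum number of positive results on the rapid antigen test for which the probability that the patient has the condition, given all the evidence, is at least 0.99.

Prior odds: 0.03 ÷ 0.97 = 3/97.
Likelihood ratio of a positive result = 0.83/0.06 = 83/6.
Target odds: 0.99 ÷ 0.01 = 99.
Need (3/97) × (83/6)ⁿ ≥ 99, i.e. (83/6)ⁿ ≥ 3201.
(83/6)³ = 571787/216 falls short of 3201 but (83/6)⁴ = 47458321/1296 reaches it, so n = 4.

4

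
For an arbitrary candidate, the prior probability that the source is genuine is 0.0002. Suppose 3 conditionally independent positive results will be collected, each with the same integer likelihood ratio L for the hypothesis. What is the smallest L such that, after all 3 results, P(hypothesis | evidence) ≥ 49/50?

63

Prior odds = 0.0002/0.9998 = 1/4999.
Target odds = 0.98/0.02 = 49.
Need L³ ≥ 49 ÷ (1/4999) = 244951.
62³ = 238328 < 244951 ≤ 250047 = 63³, so L = 63.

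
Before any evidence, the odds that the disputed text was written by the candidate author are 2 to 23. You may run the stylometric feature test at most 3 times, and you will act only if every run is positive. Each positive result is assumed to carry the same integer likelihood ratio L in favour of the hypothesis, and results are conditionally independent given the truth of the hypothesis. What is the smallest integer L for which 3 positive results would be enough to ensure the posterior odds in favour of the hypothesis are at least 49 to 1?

Prior odds = 2/23.
Target odds = 49.
Need L³ ≥ 49 ÷ (2/23) = 563.5.
8³ = 512 < 563.5 ≤ 729 = 9³, so L = 9.

9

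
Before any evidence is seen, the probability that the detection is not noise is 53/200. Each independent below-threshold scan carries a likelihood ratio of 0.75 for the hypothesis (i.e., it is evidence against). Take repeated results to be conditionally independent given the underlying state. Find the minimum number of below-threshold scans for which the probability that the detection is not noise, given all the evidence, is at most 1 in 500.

Prior odds: 0.265 ÷ 0.735 = 53/147.
Likelihood ratio per below-threshold scan = 0.75.
Target odds: 0.002 ÷ 0.998 = 1/499.
Require 0.75ⁿ ≤ 1/499 ÷ (53/147) = 147/26447.
0.75¹⁸ ≈0.00563771 is still above 147/26447 but 0.75¹⁹ ≈0.00422828 is at or below it, so n = 19.

19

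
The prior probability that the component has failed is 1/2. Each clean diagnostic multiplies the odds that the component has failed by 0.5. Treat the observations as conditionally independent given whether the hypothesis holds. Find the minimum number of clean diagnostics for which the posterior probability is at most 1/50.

6

Prior odds = 0.5/0.5 = 1.
Likelihood ratio per clean diagnostic = 0.5.
Target odds: 0.02 ÷ 0.98 = 1/49.
Need 1 × 0.5ⁿ ≤ 1/49, i.e. 0.5ⁿ ≤ 1/49.
0.5⁵ = 0.03125 is still above 1/49 but 0.5⁶ = 0.015625 is at or below it, so n = 6.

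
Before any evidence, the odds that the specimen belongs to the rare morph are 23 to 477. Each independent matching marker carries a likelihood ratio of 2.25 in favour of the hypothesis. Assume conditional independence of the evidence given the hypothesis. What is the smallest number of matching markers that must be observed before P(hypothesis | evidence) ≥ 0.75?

6

Prior odds = 23/477.
Likelihood ratio per matching marker = 2.25.
Target posterior odds = 0.75/0.25 = 3.
Need (23/477) × 2.25ⁿ ≥ 3, i.e. 2.25ⁿ ≥ 1431/23.
2.25⁵ = 59049/1024 falls short of 1431/23 but 2.25⁶ = 531441/4096 reaches it, so n = 6.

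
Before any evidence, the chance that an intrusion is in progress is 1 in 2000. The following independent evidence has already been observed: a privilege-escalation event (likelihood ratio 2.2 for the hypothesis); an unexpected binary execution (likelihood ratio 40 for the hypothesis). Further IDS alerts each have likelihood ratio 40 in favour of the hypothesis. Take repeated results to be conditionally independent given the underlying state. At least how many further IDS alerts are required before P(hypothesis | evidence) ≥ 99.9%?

Prior odds = 0.0005/0.9995 = 1/1999.
Combined Bayes factor of the evidence already in hand = 2.2 × 40 = 88.
Odds after that evidence = (1/1999) × 88 = 88/1999.
Target odds = 0.999/0.001 = 999.
Need 40ⁿ ≥ 999 ÷ (88/1999) = 1997001/88.
40² = 1600 falls short of 1997001/88 but 40³ = 64000 reaches it, so n = 3.

3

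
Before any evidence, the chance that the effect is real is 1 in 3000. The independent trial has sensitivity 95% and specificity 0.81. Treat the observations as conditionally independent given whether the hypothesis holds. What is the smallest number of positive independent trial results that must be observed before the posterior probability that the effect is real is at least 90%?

7

Prior odds: (1/3000) ÷ (2999/3000) = 1/2999.
False-positive rate = 1 − 0.81 = 0.19; likelihood ratio of a positive = 0.95/0.19 = 5.
Target odds: 0.9 ÷ 0.1 = 9.
Require 5ⁿ ≥ 9 ÷ (1/2999) = 26991.
5⁶ = 15625 falls short of 26991 but 5⁷ = 78125 reaches it, so n = 7.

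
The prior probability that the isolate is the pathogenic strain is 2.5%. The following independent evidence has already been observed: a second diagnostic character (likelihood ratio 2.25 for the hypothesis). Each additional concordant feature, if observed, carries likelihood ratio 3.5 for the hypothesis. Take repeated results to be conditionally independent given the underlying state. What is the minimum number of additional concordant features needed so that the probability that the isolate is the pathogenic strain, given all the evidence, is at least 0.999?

8

Prior odds = 0.025/0.975 = 1/39.
Bayes factor of the evidence already in hand = 2.25.
Odds after that evidence = (1/39) × 2.25 = 3/52.
Target odds = 0.999/0.001 = 999.
Need 3.5ⁿ ≥ 999 ÷ (3/52) = 17316.
3.5⁷ = 823543/128 falls short of 17316 but 3.5⁸ = 5764801/256 reaches it, so n = 8.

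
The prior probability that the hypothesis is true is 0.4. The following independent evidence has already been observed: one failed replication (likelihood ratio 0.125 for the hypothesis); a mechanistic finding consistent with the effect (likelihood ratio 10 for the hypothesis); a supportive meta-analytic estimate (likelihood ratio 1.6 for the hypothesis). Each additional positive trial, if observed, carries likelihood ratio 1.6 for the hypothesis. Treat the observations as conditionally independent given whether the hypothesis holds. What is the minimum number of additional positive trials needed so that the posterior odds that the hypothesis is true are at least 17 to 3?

Prior odds = 0.4/0.6 = 2/3.
Combined Bayes factor of the evidence already in hand = 0.125 × 10 × 1.6 = 2.
Odds after that evidence = (2/3) × 2 = 4/3.
Target odds = 17/3.
Need 1.6ⁿ ≥ 17/3 ÷ (4/3) = 4.25.
1.6³ = 4.096 falls short of 4.25 but 1.6⁴ = 6.5536 reaches it, so n = 4.

4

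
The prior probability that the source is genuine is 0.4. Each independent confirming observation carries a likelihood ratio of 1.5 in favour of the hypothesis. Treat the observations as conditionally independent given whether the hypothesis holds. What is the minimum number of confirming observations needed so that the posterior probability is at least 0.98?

Prior odds = 0.4/0.6 = 2/3.
Likelihood ratio per confirming observation = 1.5.
Target posterior odds = 0.98/0.02 = 49.
Require 1.5ⁿ ≥ 49 ÷ (2/3) = 73.5.
1.5¹⁰ = 59049/1024 falls short of 73.5 but 1.5¹¹ = 177147/2048 reaches it, so n = 11.

11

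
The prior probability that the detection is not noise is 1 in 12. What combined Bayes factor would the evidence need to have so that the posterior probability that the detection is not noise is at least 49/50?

Prior odds = (1/12)/(11/12) = 1/11.
Target odds = 0.98/0.02 = 49.
Required Bayes factor = 49 ÷ (1/11) = 539.

539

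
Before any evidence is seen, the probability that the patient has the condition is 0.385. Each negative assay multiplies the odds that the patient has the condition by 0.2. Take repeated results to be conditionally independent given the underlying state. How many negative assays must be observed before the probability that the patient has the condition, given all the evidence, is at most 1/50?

3

Prior odds = 0.385/0.615 = 77/123.
Likelihood ratio per negative assay = 0.2.
Target odds: 0.02 ÷ 0.98 = 1/49.
Need (77/123) × 0.2ⁿ ≤ 1/49, i.e. 0.2ⁿ ≤ 123/3773.
0.2² = 0.04 is still above 123/3773 but 0.2³ = 0.008 is at or below it, so n = 3.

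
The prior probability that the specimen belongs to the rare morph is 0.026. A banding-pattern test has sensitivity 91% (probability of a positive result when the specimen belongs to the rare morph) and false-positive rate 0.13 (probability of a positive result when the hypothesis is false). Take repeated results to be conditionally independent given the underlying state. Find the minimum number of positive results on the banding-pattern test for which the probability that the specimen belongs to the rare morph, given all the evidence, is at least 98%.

Prior odds: 0.026 ÷ 0.974 = 13/487.
Likelihood ratio of a positive result = 0.91/0.13 = 7.
Target posterior odds = 0.98/0.02 = 49.
Need (13/487) × 7ⁿ ≥ 49, i.e. 7ⁿ ≥ 23863/13.
7³ = 343 falls short of 23863/13 but 7⁴ = 2401 reaches it, so n = 4.

4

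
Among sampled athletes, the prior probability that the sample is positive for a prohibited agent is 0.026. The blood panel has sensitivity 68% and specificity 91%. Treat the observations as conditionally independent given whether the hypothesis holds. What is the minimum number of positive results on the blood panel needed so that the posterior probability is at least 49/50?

4

Prior odds: 0.026 ÷ 0.974 = 13/487.
False-positive rate = 1 − 0.91 = 0.09; likelihood ratio of a positive = 0.68/0.09 = 68/9.
Target odds: 0.98 ÷ 0.02 = 49.
Require (68/9)ⁿ ≥ 49 ÷ (13/487) = 23863/13.
(68/9)³ = 314432/729 falls short of 23863/13 but (68/9)⁴ = 21381376/6561 reaches it, so n = 4.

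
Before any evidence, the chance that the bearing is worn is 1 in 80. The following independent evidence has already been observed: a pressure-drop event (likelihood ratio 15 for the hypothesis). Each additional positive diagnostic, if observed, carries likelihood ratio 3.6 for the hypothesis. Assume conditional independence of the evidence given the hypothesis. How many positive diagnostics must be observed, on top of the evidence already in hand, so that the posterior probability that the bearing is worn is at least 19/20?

4

Prior odds = 0.0125/0.9875 = 1/79.
Bayes factor of the evidence already in hand = 15.
Odds after that evidence = (1/79) × 15 = 15/79.
Target odds = 0.95/0.05 = 19.
Need 3.6ⁿ ≥ 19 ÷ (15/79) = 1501/15.
3.6³ = 46.656 falls short of 1501/15 but 3.6⁴ = 167.9616 reaches it, so n = 4.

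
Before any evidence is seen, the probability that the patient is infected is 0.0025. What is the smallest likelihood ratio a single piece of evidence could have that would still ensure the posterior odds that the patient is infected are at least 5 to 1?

1995

Prior odds = 0.0025/0.9975 = 1/399.
Target odds = 5.
Required Bayes factor = 5 ÷ (1/399) = 1995.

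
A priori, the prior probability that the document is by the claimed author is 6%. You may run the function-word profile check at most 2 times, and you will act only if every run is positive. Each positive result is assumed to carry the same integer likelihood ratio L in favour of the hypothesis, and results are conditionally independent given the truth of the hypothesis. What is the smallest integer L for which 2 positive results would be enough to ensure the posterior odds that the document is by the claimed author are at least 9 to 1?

12

Prior odds = 0.06/0.94 = 3/47.
Target odds = 9.
Need L² ≥ 9 ÷ (3/47) = 141.
11² = 121 < 141 ≤ 144 = 12², so L = 12.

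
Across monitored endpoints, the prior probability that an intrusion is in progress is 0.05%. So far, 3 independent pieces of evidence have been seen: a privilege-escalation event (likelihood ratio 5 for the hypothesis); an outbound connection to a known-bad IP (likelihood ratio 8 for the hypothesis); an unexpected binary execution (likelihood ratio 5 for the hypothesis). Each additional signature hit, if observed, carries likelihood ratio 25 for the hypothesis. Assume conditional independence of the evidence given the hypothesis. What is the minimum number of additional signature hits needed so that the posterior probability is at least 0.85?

Prior odds = 0.0005/0.9995 = 1/1999.
Combined Bayes factor of the evidence already in hand = 5 × 8 × 5 = 200.
Odds after that evidence = (1/1999) × 200 = 200/1999.
Target odds = 0.85/0.15 = 17/3.
Need 25ⁿ ≥ 17/3 ÷ (200/1999) = 33983/600.
25¹ = 25 falls short of 33983/600 but 25² = 625 reaches it, so n = 2.

2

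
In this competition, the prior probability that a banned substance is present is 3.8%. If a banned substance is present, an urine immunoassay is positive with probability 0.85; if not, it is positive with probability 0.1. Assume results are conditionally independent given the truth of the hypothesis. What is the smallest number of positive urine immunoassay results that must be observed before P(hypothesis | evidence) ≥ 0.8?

Prior odds = 0.038/0.962 = 19/481.
Likelihood ratio of a positive = 0.85/0.1 = 8.5.
Target odds: 0.8 ÷ 0.2 = 4.
Need (19/481) × 8.5ⁿ ≥ 4, i.e. 8.5ⁿ ≥ 1924/19.
8.5² = 72.25 falls short of 1924/19 but 8.5³ = 614.125 reaches it, so n = 3.

3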